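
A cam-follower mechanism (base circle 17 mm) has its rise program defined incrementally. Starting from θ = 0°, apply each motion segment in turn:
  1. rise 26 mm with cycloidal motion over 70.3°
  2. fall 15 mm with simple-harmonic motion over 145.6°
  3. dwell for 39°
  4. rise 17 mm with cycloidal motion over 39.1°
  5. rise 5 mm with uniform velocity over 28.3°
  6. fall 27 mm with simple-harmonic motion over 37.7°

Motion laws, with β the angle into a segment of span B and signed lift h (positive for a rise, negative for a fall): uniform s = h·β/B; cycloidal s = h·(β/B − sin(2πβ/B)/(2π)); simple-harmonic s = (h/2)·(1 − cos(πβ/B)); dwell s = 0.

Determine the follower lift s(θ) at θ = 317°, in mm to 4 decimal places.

seg 1 [0°–70.3°] cycloidal, h=26: full span → s += 26 → s = 26.0000
seg 2 [70.3°–215.9°] simple-harmonic, h=-15: full span → s += -15 → s = 11.0000
seg 3 [215.9°–254.9°] dwell: s stays 11.0000
seg 4 [254.9°–294°] cycloidal, h=17: full span → s += 17 → s = 28.0000
seg 5 [294°–322.3°] uniform, h=5: θ=317° here. β=23, B=28.3. 5·23/28.3 = 4.0636 → s = 32.0636

32.0636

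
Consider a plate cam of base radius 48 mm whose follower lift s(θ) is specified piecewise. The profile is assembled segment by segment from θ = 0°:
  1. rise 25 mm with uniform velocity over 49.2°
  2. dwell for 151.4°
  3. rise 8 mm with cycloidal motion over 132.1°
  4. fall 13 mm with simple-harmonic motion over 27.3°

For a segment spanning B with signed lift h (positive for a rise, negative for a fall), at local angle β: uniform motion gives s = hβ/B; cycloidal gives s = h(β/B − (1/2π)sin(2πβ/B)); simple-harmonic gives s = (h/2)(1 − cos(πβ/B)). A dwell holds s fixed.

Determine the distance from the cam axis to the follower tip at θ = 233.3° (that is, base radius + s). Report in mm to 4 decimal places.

seg 1 [0°–49.2°] uniform, h=25: full span → s += 25 → s = 25.0000
seg 2 [49.2°–200.6°] dwell: s stays 25.0000
seg 3 [200.6°–332.7°] cycloidal, h=8: θ=233.3° here. β=32.7, B=132.1. 8·(0.2475 − sin(2π·0.2475)/(2π)) = 0.7072 → s = 25.7072
radial distance = base radius + s = 48 + 25.7072 = 73.7072

73.7072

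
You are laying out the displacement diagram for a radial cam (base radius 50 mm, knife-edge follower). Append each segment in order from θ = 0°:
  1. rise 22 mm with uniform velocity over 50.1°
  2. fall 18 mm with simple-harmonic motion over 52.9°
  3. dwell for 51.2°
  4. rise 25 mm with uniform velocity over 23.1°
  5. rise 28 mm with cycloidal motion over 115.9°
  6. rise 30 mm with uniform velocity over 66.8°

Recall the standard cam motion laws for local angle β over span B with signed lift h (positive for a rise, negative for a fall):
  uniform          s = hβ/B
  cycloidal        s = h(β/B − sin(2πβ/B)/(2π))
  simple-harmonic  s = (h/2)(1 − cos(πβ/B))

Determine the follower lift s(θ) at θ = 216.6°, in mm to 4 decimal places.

seg 1 [0°–50.1°] uniform, h=22: full span → s += 22 → s = 22.0000
seg 2 [50.1°–103°] simple-harmonic, h=-18: full span → s += -18 → s = 4.0000
seg 3 [103°–154.2°] dwell: s stays 4.0000
seg 4 [154.2°–177.3°] uniform, h=25: full span → s += 25 → s = 29.0000
seg 5 [177.3°–293.2°] cycloidal, h=28: θ=216.6° here. β=39.3, B=115.9. 28·(0.3391 − sin(2π·0.3391)/(2π)) = 5.7181 → s = 34.7181

34.7181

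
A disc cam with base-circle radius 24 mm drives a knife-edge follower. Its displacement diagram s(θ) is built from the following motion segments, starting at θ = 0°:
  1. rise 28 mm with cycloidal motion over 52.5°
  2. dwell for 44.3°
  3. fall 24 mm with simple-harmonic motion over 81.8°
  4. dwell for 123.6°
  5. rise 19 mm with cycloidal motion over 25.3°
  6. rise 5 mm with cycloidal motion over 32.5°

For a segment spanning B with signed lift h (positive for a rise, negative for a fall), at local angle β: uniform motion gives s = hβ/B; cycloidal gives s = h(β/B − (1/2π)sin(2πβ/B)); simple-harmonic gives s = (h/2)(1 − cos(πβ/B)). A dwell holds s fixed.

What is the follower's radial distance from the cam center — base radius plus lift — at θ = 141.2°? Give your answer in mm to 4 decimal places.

seg 1 [0°–52.5°] cycloidal, h=28: full span → s += 28 → s = 28.0000
seg 2 [52.5°–96.8°] dwell: s stays 28.0000
seg 3 [96.8°–178.6°] simple-harmonic, h=-24: θ=141.2° here. β=44.4, B=81.8. -24/2·(1 − cos(π·0.5428)) = -13.6082 → s = 14.3918
radial distance = base radius + s = 24 + 14.3918 = 38.3918

38.3918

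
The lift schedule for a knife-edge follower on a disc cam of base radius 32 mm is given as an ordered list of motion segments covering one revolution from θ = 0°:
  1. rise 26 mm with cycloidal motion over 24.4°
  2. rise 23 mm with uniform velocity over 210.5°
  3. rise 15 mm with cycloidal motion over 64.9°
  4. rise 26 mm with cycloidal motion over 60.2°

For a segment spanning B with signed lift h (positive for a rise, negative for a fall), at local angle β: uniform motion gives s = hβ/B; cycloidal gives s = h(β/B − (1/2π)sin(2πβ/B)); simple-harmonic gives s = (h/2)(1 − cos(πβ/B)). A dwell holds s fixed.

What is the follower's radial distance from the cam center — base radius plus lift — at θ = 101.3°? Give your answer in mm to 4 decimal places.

seg 1 [0°–24.4°] cycloidal, h=26: full span → s += 26 → s = 26.0000
seg 2 [24.4°–234.9°] uniform, h=23: θ=101.3° here. β=76.9, B=210.5. 23·76.9/210.5 = 8.4024 → s = 34.4024
radial distance = base radius + s = 32 + 34.4024 = 66.4024

66.4024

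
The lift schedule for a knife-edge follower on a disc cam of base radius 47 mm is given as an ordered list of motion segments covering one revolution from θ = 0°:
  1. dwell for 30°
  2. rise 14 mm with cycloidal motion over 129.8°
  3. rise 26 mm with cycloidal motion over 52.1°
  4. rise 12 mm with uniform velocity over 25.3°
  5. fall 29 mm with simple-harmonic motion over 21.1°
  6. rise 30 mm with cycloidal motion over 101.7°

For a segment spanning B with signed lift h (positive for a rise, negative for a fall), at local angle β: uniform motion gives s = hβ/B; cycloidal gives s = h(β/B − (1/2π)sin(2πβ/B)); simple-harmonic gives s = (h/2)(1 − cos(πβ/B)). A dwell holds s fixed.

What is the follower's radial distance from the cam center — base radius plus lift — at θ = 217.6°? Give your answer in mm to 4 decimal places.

seg 1 [0°–30°] dwell: s stays 0.0000
seg 2 [30°–159.8°] cycloidal, h=14: full span → s += 14 → s = 14.0000
seg 3 [159.8°–211.9°] cycloidal, h=26: full span → s += 26 → s = 40.0000
seg 4 [211.9°–237.2°] uniform, h=12: θ=217.6° here. β=5.7, B=25.3. 12·5.7/25.3 = 2.7036 → s = 42.7036
radial distance = base radius + s = 47 + 42.7036 = 89.7036

89.7036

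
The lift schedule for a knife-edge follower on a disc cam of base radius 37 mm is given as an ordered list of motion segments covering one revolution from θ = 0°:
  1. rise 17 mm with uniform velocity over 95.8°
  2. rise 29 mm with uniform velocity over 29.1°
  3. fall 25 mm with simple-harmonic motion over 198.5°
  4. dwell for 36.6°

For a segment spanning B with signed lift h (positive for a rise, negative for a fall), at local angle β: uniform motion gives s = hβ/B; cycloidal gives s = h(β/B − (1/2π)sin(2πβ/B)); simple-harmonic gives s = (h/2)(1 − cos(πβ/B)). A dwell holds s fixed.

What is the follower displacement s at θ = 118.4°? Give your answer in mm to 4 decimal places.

seg 1 [0°–95.8°] uniform, h=17: full span → s += 17 → s = 17.0000
seg 2 [95.8°–124.9°] uniform, h=29: θ=118.4° here. β=22.6, B=29.1. 29·22.6/29.1 = 22.5223 → s = 39.5223

39.5223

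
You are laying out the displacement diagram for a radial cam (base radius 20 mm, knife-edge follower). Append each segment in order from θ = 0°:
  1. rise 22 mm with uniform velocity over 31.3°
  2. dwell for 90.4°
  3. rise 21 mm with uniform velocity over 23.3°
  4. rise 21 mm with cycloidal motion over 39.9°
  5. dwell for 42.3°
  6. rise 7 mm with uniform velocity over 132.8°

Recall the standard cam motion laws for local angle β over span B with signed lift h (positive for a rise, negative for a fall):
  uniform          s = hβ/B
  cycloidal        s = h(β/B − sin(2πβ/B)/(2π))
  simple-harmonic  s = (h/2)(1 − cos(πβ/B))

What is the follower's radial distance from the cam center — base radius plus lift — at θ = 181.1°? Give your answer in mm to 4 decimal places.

seg 1 [0°–31.3°] uniform, h=22: full span → s += 22 → s = 22.0000
seg 2 [31.3°–121.7°] dwell: s stays 22.0000
seg 3 [121.7°–145°] uniform, h=21: full span → s += 21 → s = 43.0000
seg 4 [145°–184.9°] cycloidal, h=21: θ=181.1° here. β=36.1, B=39.9. 21·(0.9048 − sin(2π·0.9048)/(2π)) = 20.8828 → s = 63.8828
radial distance = base radius + s = 20 + 63.8828 = 83.8828

83.8828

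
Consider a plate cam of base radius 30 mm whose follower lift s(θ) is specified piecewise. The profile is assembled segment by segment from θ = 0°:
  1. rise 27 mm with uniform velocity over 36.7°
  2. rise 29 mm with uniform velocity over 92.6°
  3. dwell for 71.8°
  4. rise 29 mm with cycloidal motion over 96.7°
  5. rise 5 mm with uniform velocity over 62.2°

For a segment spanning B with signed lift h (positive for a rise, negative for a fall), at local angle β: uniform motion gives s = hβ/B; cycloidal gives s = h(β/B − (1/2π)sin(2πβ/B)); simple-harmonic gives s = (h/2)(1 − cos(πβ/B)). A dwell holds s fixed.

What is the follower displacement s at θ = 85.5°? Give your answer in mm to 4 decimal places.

seg 1 [0°–36.7°] uniform, h=27: full span → s += 27 → s = 27.0000
seg 2 [36.7°–129.3°] uniform, h=29: θ=85.5° here. β=48.8, B=92.6. 29·48.8/92.6 = 15.2829 → s = 42.2829

42.2829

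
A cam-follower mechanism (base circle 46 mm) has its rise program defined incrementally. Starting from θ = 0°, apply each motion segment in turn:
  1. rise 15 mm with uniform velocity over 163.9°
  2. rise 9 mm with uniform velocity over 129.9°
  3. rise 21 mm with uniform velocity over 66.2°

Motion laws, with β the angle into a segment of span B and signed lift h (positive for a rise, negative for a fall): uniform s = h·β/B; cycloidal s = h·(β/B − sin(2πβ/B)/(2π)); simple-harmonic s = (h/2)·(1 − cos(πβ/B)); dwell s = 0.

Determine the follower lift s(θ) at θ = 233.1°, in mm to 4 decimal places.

seg 1 [0°–163.9°] uniform, h=15: full span → s += 15 → s = 15.0000
seg 2 [163.9°–293.8°] uniform, h=9: θ=233.1° here. β=69.2, B=129.9. 9·69.2/129.9 = 4.7945 → s = 19.7945

19.7945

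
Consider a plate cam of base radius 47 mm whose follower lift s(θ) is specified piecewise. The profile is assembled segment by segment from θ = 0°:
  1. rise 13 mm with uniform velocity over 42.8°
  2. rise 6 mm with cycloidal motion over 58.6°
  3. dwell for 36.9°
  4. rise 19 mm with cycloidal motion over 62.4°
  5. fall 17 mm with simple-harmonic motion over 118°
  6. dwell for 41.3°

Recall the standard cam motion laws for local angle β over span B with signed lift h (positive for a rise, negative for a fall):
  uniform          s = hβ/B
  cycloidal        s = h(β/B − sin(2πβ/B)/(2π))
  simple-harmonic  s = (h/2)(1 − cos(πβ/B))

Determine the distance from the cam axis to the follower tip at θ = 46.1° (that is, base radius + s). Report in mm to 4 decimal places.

seg 1 [0°–42.8°] uniform, h=13: full span → s += 13 → s = 13.0000
seg 2 [42.8°–101.4°] cycloidal, h=6: θ=46.1° here. β=3.3, B=58.6. 6·(0.0563 − sin(2π·0.0563)/(2π)) = 0.0070 → s = 13.0070
radial distance = base radius + s = 47 + 13.0070 = 60.0070

60.0070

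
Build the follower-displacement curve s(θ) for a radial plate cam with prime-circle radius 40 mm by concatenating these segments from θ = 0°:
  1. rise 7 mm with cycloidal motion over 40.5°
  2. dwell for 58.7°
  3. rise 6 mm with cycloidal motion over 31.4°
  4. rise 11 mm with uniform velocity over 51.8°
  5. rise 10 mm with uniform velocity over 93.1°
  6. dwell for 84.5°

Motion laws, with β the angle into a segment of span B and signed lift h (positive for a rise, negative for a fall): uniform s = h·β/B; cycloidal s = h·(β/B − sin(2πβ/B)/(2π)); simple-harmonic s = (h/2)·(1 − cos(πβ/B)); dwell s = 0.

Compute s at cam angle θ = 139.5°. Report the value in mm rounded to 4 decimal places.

seg 1 [0°–40.5°] cycloidal, h=7: full span → s += 7 → s = 7.0000
seg 2 [40.5°–99.2°] dwell: s stays 7.0000
seg 3 [99.2°–130.6°] cycloidal, h=6: full span → s += 6 → s = 13.0000
seg 4 [130.6°–182.4°] uniform, h=11: θ=139.5° here. β=8.9, B=51.8. 11·8.9/51.8 = 1.8900 → s = 14.8900

14.8900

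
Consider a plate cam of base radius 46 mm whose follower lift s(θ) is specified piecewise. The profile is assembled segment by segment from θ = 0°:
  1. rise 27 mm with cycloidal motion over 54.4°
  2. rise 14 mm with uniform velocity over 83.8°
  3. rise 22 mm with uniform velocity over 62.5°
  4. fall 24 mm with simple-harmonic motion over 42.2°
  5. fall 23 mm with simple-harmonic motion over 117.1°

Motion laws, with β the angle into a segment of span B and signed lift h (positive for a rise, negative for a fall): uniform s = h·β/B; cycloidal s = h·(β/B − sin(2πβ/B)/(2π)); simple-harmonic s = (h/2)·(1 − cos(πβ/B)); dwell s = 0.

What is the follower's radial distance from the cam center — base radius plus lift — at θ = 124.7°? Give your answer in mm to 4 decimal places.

seg 1 [0°–54.4°] cycloidal, h=27: full span → s += 27 → s = 27.0000
seg 2 [54.4°–138.2°] uniform, h=14: θ=124.7° here. β=70.3, B=83.8. 14·70.3/83.8 = 11.7446 → s = 38.7446
radial distance = base radius + s = 46 + 38.7446 = 84.7446

84.7446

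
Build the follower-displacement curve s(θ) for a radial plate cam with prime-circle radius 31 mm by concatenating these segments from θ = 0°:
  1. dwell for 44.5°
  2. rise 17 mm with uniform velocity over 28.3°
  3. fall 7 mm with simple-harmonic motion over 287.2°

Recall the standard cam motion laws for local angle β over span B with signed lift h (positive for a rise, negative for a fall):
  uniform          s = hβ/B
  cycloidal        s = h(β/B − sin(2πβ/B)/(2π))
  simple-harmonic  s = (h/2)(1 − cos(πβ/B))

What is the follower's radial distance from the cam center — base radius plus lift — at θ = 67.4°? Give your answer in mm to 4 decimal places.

seg 1 [0°–44.5°] dwell: s stays 0.0000
seg 2 [44.5°–72.8°] uniform, h=17: θ=67.4° here. β=22.9, B=28.3. 17·22.9/28.3 = 13.7562 → s = 13.7562
radial distance = base radius + s = 31 + 13.7562 = 44.7562

44.7562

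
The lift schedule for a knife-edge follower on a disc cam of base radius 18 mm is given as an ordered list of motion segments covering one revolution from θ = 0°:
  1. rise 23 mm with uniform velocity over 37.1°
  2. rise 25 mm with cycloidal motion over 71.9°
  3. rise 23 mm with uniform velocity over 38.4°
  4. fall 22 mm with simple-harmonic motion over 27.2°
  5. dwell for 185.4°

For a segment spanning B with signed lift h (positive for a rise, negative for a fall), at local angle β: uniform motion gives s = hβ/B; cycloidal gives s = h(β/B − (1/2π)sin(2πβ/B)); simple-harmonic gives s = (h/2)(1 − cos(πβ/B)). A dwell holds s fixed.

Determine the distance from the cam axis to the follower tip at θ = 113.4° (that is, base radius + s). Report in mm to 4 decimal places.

seg 1 [0°–37.1°] uniform, h=23: full span → s += 23 → s = 23.0000
seg 2 [37.1°–109°] cycloidal, h=25: full span → s += 25 → s = 48.0000
seg 3 [109°–147.4°] uniform, h=23: θ=113.4° here. β=4.4, B=38.4. 23·4.4/38.4 = 2.6354 → s = 50.6354
radial distance = base radius + s = 18 + 50.6354 = 68.6354

68.6354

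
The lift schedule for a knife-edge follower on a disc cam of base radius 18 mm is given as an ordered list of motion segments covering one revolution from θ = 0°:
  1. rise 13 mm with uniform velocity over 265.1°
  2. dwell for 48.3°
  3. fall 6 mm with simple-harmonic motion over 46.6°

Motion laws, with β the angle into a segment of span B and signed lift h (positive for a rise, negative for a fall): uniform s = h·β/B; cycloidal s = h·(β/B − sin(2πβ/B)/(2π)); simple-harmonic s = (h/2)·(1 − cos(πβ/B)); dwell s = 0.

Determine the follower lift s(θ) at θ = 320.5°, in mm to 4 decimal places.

seg 1 [0°–265.1°] uniform, h=13: full span → s += 13 → s = 13.0000
seg 2 [265.1°–313.4°] dwell: s stays 13.0000
seg 3 [313.4°–360°] simple-harmonic, h=-6: θ=320.5° here. β=7.1, B=46.6. -6/2·(1 − cos(π·0.1524)) = -0.3372 → s = 12.6628

12.6628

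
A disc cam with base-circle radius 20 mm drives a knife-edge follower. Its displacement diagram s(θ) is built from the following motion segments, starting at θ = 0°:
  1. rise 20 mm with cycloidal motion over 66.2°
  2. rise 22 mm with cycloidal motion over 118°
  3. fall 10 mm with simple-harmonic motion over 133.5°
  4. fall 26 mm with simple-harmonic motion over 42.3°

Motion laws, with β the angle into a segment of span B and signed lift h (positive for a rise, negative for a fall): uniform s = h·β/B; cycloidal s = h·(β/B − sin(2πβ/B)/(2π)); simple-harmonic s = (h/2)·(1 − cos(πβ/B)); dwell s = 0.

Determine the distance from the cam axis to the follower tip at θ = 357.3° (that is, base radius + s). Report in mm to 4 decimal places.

seg 1 [0°–66.2°] cycloidal, h=20: full span → s += 20 → s = 20.0000
seg 2 [66.2°–184.2°] cycloidal, h=22: full span → s += 22 → s = 42.0000
seg 3 [184.2°–317.7°] simple-harmonic, h=-10: full span → s += -10 → s = 32.0000
seg 4 [317.7°–360°] simple-harmonic, h=-26: θ=357.3° here. β=39.6, B=42.3. -26/2·(1 − cos(π·0.9362)) = -25.7395 → s = 6.2605
radial distance = base radius + s = 20 + 6.2605 = 26.2605

26.2605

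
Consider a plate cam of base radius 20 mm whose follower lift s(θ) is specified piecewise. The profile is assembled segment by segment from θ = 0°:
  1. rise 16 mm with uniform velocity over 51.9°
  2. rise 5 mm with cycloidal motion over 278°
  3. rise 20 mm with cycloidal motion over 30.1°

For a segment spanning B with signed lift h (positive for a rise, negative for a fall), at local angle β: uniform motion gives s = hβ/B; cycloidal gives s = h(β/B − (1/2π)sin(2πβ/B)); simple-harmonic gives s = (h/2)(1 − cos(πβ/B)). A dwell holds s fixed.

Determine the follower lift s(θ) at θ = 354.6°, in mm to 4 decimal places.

seg 1 [0°–51.9°] uniform, h=16: full span → s += 16 → s = 16.0000
seg 2 [51.9°–329.9°] cycloidal, h=5: full span → s += 5 → s = 21.0000
seg 3 [329.9°–360°] cycloidal, h=20: θ=354.6° here. β=24.7, B=30.1. 20·(0.8206 − sin(2π·0.8206)/(2π)) = 19.2870 → s = 40.2870

40.2870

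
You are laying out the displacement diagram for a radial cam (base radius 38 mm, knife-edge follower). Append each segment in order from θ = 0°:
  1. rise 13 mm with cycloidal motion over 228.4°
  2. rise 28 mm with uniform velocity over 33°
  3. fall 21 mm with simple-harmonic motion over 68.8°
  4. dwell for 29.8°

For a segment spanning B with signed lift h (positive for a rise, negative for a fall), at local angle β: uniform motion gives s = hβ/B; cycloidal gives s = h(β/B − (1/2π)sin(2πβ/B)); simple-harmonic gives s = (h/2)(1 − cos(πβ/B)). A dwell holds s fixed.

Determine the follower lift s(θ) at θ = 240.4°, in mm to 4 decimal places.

seg 1 [0°–228.4°] cycloidal, h=13: full span → s += 13 → s = 13.0000
seg 2 [228.4°–261.4°] uniform, h=28: θ=240.4° here. β=12, B=33. 28·12/33 = 10.1818 → s = 23.1818

23.1818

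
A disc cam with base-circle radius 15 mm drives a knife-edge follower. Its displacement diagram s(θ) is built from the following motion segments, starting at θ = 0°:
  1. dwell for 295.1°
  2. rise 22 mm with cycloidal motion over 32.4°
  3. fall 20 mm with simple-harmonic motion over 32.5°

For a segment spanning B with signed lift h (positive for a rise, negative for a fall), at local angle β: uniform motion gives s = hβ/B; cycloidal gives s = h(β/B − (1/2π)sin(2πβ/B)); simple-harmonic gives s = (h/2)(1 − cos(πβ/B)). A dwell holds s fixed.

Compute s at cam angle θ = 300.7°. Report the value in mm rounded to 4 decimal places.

seg 1 [0°–295.1°] dwell: s stays 0.0000
seg 2 [295.1°–327.5°] cycloidal, h=22: θ=300.7° here. β=5.6, B=32.4. 22·(0.1728 − sin(2π·0.1728)/(2π)) = 0.7046 → s = 0.7046

0.7046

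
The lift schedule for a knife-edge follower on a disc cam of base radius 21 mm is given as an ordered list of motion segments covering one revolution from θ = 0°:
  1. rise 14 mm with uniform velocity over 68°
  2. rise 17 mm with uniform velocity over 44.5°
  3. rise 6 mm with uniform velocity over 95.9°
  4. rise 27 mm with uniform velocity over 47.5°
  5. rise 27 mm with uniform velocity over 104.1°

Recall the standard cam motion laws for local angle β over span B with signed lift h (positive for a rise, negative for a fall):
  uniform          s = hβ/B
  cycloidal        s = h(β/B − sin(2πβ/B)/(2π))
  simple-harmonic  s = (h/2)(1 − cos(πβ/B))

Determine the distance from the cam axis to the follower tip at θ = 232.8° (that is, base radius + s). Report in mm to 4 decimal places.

seg 1 [0°–68°] uniform, h=14: full span → s += 14 → s = 14.0000
seg 2 [68°–112.5°] uniform, h=17: full span → s += 17 → s = 31.0000
seg 3 [112.5°–208.4°] uniform, h=6: full span → s += 6 → s = 37.0000
seg 4 [208.4°–255.9°] uniform, h=27: θ=232.8° here. β=24.4, B=47.5. 27·24.4/47.5 = 13.8695 → s = 50.8695
radial distance = base radius + s = 21 + 50.8695 = 71.8695

71.8695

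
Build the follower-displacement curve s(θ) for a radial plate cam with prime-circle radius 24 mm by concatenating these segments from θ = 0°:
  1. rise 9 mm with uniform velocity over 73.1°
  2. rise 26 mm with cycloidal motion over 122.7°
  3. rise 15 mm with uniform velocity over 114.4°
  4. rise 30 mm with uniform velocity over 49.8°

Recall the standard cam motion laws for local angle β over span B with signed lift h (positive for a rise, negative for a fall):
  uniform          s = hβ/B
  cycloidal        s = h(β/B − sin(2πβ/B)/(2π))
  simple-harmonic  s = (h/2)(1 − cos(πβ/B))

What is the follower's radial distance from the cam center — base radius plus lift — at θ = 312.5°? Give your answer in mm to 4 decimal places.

seg 1 [0°–73.1°] uniform, h=9: full span → s += 9 → s = 9.0000
seg 2 [73.1°–195.8°] cycloidal, h=26: full span → s += 26 → s = 35.0000
seg 3 [195.8°–310.2°] uniform, h=15: full span → s += 15 → s = 50.0000
seg 4 [310.2°–360°] uniform, h=30: θ=312.5° here. β=2.3, B=49.8. 30·2.3/49.8 = 1.3855 → s = 51.3855
radial distance = base radius + s = 24 + 51.3855 = 75.3855

75.3855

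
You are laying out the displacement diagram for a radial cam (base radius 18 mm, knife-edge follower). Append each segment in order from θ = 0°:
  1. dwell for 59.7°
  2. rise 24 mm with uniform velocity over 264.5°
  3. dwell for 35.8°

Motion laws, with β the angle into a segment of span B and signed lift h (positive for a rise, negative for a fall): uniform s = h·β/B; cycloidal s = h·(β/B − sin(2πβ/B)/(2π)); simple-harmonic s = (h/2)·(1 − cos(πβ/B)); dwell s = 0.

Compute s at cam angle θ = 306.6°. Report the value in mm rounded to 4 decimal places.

seg 1 [0°–59.7°] dwell: s stays 0.0000
seg 2 [59.7°–324.2°] uniform, h=24: θ=306.6° here. β=246.9, B=264.5. 24·246.9/264.5 = 22.4030 → s = 22.4030

22.4030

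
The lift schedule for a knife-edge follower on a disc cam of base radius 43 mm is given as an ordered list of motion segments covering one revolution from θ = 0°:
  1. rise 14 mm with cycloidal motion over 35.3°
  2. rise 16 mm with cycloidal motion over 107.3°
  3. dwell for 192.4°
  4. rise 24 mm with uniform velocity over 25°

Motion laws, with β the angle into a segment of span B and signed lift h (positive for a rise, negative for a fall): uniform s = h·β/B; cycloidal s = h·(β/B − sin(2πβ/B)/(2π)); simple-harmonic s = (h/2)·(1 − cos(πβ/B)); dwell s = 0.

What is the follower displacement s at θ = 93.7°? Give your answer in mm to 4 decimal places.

seg 1 [0°–35.3°] cycloidal, h=14: full span → s += 14 → s = 14.0000
seg 2 [35.3°–142.6°] cycloidal, h=16: θ=93.7° here. β=58.4, B=107.3. 16·(0.5443 − sin(2π·0.5443)/(2π)) = 9.4075 → s = 23.4075

23.4075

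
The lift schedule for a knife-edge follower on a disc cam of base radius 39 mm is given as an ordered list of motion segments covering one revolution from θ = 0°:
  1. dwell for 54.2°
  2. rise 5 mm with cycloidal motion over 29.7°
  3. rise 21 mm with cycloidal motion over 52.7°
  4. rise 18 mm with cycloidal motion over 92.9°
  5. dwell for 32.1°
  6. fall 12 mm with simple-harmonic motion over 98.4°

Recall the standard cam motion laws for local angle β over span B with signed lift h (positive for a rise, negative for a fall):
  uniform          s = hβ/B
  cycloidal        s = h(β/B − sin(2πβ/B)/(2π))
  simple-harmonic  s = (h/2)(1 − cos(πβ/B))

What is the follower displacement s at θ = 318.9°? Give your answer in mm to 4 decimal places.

seg 1 [0°–54.2°] dwell: s stays 0.0000
seg 2 [54.2°–83.9°] cycloidal, h=5: full span → s += 5 → s = 5.0000
seg 3 [83.9°–136.6°] cycloidal, h=21: full span → s += 21 → s = 26.0000
seg 4 [136.6°–229.5°] cycloidal, h=18: full span → s += 18 → s = 44.0000
seg 5 [229.5°–261.6°] dwell: s stays 44.0000
seg 6 [261.6°–360°] simple-harmonic, h=-12: θ=318.9° here. β=57.3, B=98.4. -12/2·(1 − cos(π·0.5823)) = -7.5344 → s = 36.4656

36.4656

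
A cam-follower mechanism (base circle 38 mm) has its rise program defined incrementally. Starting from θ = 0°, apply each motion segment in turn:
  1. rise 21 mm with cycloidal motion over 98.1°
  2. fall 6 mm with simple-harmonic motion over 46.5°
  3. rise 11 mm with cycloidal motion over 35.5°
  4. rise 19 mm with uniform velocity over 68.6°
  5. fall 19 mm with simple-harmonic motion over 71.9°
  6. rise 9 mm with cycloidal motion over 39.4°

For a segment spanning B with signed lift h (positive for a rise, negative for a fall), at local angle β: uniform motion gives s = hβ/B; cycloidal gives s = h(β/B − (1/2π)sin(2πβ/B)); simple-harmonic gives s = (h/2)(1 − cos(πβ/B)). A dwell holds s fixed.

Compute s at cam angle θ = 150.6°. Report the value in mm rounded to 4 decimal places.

seg 1 [0°–98.1°] cycloidal, h=21: full span → s += 21 → s = 21.0000
seg 2 [98.1°–144.6°] simple-harmonic, h=-6: full span → s += -6 → s = 15.0000
seg 3 [144.6°–180.1°] cycloidal, h=11: θ=150.6° here. β=6, B=35.5. 11·(0.1690 − sin(2π·0.1690)/(2π)) = 0.3303 → s = 15.3303

15.3303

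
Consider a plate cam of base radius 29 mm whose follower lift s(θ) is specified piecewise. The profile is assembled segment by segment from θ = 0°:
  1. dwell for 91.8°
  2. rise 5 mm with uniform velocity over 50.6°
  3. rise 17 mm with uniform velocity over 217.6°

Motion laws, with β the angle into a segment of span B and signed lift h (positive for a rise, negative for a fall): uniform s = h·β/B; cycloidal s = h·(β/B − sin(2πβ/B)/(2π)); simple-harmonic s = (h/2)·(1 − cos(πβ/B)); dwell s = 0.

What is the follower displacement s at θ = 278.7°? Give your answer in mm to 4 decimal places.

seg 1 [0°–91.8°] dwell: s stays 0.0000
seg 2 [91.8°–142.4°] uniform, h=5: full span → s += 5 → s = 5.0000
seg 3 [142.4°–360°] uniform, h=17: θ=278.7° here. β=136.3, B=217.6. 17·136.3/217.6 = 10.6484 → s = 15.6484

15.6484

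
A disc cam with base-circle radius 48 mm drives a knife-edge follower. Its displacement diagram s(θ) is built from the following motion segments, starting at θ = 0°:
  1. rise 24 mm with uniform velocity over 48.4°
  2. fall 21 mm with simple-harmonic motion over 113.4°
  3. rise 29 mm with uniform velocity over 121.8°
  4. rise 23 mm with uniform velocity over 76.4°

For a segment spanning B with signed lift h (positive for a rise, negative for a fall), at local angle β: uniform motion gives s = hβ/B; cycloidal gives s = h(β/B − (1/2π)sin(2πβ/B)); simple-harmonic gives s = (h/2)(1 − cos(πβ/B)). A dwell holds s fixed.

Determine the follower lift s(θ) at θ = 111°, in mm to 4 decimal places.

seg 1 [0°–48.4°] uniform, h=24: full span → s += 24 → s = 24.0000
seg 2 [48.4°–161.8°] simple-harmonic, h=-21: θ=111° here. β=62.6, B=113.4. -21/2·(1 − cos(π·0.5520)) = -12.2086 → s = 11.7914

11.7914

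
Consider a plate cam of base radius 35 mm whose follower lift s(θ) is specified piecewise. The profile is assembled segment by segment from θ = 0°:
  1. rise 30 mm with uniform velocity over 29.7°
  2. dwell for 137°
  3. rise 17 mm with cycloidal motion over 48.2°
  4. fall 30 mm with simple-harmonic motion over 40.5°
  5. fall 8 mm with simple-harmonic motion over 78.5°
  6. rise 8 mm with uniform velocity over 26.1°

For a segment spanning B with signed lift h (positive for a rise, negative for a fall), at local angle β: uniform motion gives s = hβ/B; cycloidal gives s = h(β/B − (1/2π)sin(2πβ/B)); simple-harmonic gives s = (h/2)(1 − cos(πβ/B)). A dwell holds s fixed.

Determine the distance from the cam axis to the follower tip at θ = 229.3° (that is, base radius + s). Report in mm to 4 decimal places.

seg 1 [0°–29.7°] uniform, h=30: full span → s += 30 → s = 30.0000
seg 2 [29.7°–166.7°] dwell: s stays 30.0000
seg 3 [166.7°–214.9°] cycloidal, h=17: full span → s += 17 → s = 47.0000
seg 4 [214.9°–255.4°] simple-harmonic, h=-30: θ=229.3° here. β=14.4, B=40.5. -30/2·(1 − cos(π·0.3556)) = -8.4244 → s = 38.5756
radial distance = base radius + s = 35 + 38.5756 = 73.5756

73.5756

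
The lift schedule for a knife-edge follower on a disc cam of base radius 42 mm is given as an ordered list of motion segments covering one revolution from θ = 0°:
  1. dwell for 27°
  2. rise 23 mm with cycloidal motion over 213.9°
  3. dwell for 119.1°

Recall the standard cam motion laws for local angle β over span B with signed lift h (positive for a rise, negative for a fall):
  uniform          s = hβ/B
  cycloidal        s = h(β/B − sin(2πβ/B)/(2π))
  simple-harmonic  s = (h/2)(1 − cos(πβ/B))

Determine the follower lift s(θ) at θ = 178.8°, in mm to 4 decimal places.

seg 1 [0°–27°] dwell: s stays 0.0000
seg 2 [27°–240.9°] cycloidal, h=23: θ=178.8° here. β=151.8, B=213.9. 23·(0.7097 − sin(2π·0.7097)/(2π)) = 19.8663 → s = 19.8663

19.8663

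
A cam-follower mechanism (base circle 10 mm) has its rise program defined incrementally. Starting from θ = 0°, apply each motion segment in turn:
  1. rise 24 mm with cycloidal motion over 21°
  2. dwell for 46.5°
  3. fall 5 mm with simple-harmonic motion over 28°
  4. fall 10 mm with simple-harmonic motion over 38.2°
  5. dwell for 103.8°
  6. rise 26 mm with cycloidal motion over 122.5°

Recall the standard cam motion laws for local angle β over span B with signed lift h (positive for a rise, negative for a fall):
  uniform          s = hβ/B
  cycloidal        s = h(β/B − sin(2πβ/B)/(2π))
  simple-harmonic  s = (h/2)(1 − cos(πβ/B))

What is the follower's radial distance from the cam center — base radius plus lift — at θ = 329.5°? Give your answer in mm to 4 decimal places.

seg 1 [0°–21°] cycloidal, h=24: full span → s += 24 → s = 24.0000
seg 2 [21°–67.5°] dwell: s stays 24.0000
seg 3 [67.5°–95.5°] simple-harmonic, h=-5: full span → s += -5 → s = 19.0000
seg 4 [95.5°–133.7°] simple-harmonic, h=-10: full span → s += -10 → s = 9.0000
seg 5 [133.7°–237.5°] dwell: s stays 9.0000
seg 6 [237.5°–360°] cycloidal, h=26: θ=329.5° here. β=92, B=122.5. 26·(0.7510 − sin(2π·0.7510)/(2π)) = 23.6645 → s = 32.6645
radial distance = base radius + s = 10 + 32.6645 = 42.6645

42.6645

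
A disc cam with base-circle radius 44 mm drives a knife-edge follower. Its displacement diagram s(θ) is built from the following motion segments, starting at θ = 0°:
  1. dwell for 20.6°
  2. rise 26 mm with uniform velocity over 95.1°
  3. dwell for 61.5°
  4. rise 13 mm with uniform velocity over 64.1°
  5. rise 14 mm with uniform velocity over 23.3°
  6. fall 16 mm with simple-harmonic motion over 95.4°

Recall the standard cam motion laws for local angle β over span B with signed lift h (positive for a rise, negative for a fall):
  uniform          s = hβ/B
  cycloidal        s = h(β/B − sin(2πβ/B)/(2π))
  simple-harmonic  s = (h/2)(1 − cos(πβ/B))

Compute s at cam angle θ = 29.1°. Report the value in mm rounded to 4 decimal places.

seg 1 [0°–20.6°] dwell: s stays 0.0000
seg 2 [20.6°–115.7°] uniform, h=26: θ=29.1° here. β=8.5, B=95.1. 26·8.5/95.1 = 2.3239 → s = 2.3239

2.3239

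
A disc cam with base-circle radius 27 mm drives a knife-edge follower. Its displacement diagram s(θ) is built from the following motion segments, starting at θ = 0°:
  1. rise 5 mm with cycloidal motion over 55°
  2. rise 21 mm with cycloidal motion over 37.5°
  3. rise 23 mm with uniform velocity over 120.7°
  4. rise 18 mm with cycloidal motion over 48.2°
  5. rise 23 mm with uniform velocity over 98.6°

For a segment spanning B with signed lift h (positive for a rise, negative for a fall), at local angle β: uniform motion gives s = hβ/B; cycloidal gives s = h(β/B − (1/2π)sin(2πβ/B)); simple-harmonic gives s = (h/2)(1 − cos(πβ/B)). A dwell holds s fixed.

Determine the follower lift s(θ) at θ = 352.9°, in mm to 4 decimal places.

seg 1 [0°–55°] cycloidal, h=5: full span → s += 5 → s = 5.0000
seg 2 [55°–92.5°] cycloidal, h=21: full span → s += 21 → s = 26.0000
seg 3 [92.5°–213.2°] uniform, h=23: full span → s += 23 → s = 49.0000
seg 4 [213.2°–261.4°] cycloidal, h=18: full span → s += 18 → s = 67.0000
seg 5 [261.4°–360°] uniform, h=23: θ=352.9° here. β=91.5, B=98.6. 23·91.5/98.6 = 21.3438 → s = 88.3438

88.3438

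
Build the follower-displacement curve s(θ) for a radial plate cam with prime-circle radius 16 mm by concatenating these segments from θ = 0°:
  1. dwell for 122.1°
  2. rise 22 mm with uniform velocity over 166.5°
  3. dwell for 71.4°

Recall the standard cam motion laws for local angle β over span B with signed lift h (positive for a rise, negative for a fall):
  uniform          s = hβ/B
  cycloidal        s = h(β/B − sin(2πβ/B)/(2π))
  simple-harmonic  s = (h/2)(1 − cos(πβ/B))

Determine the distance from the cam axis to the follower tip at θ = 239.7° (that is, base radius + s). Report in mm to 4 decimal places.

seg 1 [0°–122.1°] dwell: s stays 0.0000
seg 2 [122.1°–288.6°] uniform, h=22: θ=239.7° here. β=117.6, B=166.5. 22·117.6/166.5 = 15.5387 → s = 15.5387
radial distance = base radius + s = 16 + 15.5387 = 31.5387

31.5387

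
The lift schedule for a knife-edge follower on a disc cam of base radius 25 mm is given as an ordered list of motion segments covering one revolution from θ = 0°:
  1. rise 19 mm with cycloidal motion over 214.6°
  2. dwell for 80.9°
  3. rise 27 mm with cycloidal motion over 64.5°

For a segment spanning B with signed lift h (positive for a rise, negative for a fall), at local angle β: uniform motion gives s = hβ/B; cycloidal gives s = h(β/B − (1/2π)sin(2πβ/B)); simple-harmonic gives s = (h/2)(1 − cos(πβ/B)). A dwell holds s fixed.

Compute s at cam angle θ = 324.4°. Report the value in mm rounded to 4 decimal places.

seg 1 [0°–214.6°] cycloidal, h=19: full span → s += 19 → s = 19.0000
seg 2 [214.6°–295.5°] dwell: s stays 19.0000
seg 3 [295.5°–360°] cycloidal, h=27: θ=324.4° here. β=28.9, B=64.5. 27·(0.4481 − sin(2π·0.4481)/(2π)) = 10.7201 → s = 29.7201

29.7201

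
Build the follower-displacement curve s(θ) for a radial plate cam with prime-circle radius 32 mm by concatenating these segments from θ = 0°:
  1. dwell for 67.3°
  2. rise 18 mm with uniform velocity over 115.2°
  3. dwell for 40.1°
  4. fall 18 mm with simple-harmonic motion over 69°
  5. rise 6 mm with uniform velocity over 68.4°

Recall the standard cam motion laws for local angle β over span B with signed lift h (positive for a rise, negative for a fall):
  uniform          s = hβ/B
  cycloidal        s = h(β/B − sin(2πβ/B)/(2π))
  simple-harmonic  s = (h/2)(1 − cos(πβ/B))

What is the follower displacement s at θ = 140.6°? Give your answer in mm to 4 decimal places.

seg 1 [0°–67.3°] dwell: s stays 0.0000
seg 2 [67.3°–182.5°] uniform, h=18: θ=140.6° here. β=73.3, B=115.2. 18·73.3/115.2 = 11.4531 → s = 11.4531

11.4531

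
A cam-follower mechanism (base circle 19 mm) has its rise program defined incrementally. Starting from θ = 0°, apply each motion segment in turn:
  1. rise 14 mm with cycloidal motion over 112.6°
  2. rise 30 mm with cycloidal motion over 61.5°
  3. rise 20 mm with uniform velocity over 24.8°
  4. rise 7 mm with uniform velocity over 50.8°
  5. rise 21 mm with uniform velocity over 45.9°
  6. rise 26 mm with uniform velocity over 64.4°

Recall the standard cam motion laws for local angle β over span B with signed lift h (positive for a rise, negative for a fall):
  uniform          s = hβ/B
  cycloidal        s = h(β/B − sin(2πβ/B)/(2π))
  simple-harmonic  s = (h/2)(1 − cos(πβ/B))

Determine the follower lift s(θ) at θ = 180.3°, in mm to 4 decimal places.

seg 1 [0°–112.6°] cycloidal, h=14: full span → s += 14 → s = 14.0000
seg 2 [112.6°–174.1°] cycloidal, h=30: full span → s += 30 → s = 44.0000
seg 3 [174.1°–198.9°] uniform, h=20: θ=180.3° here. β=6.2, B=24.8. 20·6.2/24.8 = 5.0000 → s = 49.0000

49.0000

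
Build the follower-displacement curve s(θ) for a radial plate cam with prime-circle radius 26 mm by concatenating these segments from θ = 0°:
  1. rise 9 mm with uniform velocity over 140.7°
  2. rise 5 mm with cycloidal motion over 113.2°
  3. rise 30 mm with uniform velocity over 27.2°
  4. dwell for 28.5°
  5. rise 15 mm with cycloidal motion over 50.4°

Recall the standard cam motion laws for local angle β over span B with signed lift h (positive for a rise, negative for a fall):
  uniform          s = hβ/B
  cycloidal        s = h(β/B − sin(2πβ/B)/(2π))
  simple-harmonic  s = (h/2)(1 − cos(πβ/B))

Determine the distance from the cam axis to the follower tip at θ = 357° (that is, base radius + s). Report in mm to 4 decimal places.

seg 1 [0°–140.7°] uniform, h=9: full span → s += 9 → s = 9.0000
seg 2 [140.7°–253.9°] cycloidal, h=5: full span → s += 5 → s = 14.0000
seg 3 [253.9°–281.1°] uniform, h=30: full span → s += 30 → s = 44.0000
seg 4 [281.1°–309.6°] dwell: s stays 44.0000
seg 5 [309.6°–360°] cycloidal, h=15: θ=357° here. β=47.4, B=50.4. 15·(0.9405 − sin(2π·0.9405)/(2π)) = 14.9793 → s = 58.9793
radial distance = base radius + s = 26 + 58.9793 = 84.9793

84.9793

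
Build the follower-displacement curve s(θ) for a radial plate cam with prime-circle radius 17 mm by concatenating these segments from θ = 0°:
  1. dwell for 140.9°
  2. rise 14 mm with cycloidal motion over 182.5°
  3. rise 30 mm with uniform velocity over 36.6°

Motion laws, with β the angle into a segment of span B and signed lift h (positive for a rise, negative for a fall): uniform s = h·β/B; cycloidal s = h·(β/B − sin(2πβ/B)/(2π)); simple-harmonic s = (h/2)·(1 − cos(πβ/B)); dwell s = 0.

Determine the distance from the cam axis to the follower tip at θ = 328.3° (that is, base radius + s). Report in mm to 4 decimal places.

seg 1 [0°–140.9°] dwell: s stays 0.0000
seg 2 [140.9°–323.4°] cycloidal, h=14: full span → s += 14 → s = 14.0000
seg 3 [323.4°–360°] uniform, h=30: θ=328.3° here. β=4.9, B=36.6. 30·4.9/36.6 = 4.0164 → s = 18.0164
radial distance = base radius + s = 17 + 18.0164 = 35.0164

35.0164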